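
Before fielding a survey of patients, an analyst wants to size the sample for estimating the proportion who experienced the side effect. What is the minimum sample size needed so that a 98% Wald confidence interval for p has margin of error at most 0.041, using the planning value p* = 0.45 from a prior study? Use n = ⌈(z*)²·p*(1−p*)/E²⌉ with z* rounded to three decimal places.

n = 797

For 98% confidence, z* = 2.326.
p*(1−p*) = 0.45·0.55 = 0.2475.
(z*)²·p*(1−p*)/E² = 5.410276·0.2475/0.001681 = 796.575.
Rounding up, n = 797.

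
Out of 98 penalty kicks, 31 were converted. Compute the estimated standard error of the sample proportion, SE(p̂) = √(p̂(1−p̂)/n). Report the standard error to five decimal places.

SE = 0.04698

Sample proportion p̂ = 31/98 = 0.31633.
p̂(1−p̂) = 0.216265.
Dividing by n and taking the root: √0.002206786 = 0.04698.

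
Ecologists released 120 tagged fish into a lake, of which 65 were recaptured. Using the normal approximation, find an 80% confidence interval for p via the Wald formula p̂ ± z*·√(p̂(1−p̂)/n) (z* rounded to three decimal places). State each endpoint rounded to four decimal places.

The sample proportion is 65/120 = 0.54167.
SE = √(p̂(1−p̂)/n) = √(0.248264/120) = 0.045485.
z* = 1.282 at the 80% level.
Margin = 1.282·0.045485 = 0.05831.
CI: 0.54167 ± 0.05831 = (0.4834, 0.6000).

(0.4834, 0.6000)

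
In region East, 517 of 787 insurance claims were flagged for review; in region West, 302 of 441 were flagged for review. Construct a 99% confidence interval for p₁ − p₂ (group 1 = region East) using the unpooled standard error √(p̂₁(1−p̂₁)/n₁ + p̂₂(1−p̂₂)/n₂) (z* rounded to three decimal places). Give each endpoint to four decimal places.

(-0.0996, 0.0439)

p̂₁ = 0.65693, p̂₂ = 0.68481, so the observed difference is -0.02788.
Unpooled SE = √(p̂₁(1−p̂₁)/n₁ + p̂₂(1−p̂₂)/n₂) = √(0.000286372 + 0.000489447) = 0.027854.
z* = 2.576 at the 99% level. Margin of error = 0.07175.
So the interval runs from -0.0996 to 0.0439.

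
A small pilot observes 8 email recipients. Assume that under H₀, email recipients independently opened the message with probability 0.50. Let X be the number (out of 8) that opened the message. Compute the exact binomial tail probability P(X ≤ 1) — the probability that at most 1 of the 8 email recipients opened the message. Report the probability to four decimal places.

P = 0.0352

X ~ Binomial(n=8, p=0.50).
P(X ≤ 1) = C(8,0)·0.50^0·0.50^8 + C(8,1)·0.50^1·0.50^7.
= 0.003906 + 0.031250 = 0.0352.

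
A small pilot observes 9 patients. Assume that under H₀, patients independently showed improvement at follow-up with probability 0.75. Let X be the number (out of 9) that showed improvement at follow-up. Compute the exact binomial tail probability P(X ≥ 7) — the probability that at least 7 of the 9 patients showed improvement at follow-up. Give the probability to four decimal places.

P = 0.6007

X ~ Binomial(n=9, p=0.75).
P(X ≥ 7) = C(9,7)·0.75^7·0.25^2 + C(9,8)·0.75^8·0.25^1 + C(9,9)·0.75^9·0.25^0.
= 0.300339 + 0.225254 + 0.075085 = 0.6007.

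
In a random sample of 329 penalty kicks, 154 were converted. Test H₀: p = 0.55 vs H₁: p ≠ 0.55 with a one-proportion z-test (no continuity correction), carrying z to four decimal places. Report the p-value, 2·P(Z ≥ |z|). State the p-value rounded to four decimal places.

The sample proportion is 154/329 = 0.46809.
Null standard error: √(0.55·0.45/329) = √0.000752280 = 0.027428.
z = (p̂ − p₀)/SE = (154/329 − 0.55)/0.027428 ≈ -2.9866.
p-value = 2·P(Z ≥ |z|) with z = -2.9866 → 0.0028.

p-value = 0.0028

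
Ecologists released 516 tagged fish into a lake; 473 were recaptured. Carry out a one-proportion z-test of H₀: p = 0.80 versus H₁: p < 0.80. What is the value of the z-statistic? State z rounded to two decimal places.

z = 6.63

p̂ = 473/516 = 0.91667.
SE₀ = √(0.80·0.20/516) = 0.017609.
z = (0.91667 − 0.80)/0.017609 = 0.11667/0.017609 = 6.63.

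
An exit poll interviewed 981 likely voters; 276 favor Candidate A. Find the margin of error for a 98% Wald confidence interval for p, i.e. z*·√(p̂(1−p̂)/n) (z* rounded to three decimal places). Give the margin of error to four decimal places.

The sample proportion is 276/981 = 0.28135.
SE = √(p̂(1−p̂)/n) = √(0.202190/981) = 0.014356.
The 98% critical value is z* = 2.326.
ME = 2.326·0.014356 = 0.0334.

ME = 0.0334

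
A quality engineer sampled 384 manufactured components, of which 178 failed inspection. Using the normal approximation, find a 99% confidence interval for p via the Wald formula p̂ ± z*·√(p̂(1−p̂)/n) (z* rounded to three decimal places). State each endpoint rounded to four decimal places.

Sample proportion p̂ = 178/384 = 0.46354.
Standard error of p̂: √(0.248671/384) = √0.000647580 = 0.025448.
For 99% confidence, z* = 2.576.
Margin = 2.576·0.025448 = 0.06555.
Interval: 0.46354 ± 0.06555 → (0.3980, 0.5291).

(0.3980, 0.5291)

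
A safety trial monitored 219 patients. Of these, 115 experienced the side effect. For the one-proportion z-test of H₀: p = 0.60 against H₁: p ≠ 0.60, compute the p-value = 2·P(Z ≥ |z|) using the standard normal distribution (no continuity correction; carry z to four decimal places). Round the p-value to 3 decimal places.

p-value = 0.024

p̂ = 115/219 = 0.52511.
Null standard error: √(0.60·0.40/219) = √0.001095890 = 0.033104.
z = (p̂ − p₀)/SE = (115/219 − 0.60)/0.033104 ≈ -2.2621.
From the standard normal, 2·P(Z ≥ |z|) = 0.024.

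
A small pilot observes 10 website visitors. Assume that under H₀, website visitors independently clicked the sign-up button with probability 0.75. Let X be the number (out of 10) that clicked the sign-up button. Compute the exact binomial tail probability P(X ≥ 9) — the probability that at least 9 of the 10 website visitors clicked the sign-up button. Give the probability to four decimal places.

X ~ Binomial(n=10, p=0.75).
P(X ≥ 9) = C(10,9)·0.75^9·0.25^1 + C(10,10)·0.75^10·0.25^0.
= 0.187712 + 0.056314 = 0.2440.

P = 0.2440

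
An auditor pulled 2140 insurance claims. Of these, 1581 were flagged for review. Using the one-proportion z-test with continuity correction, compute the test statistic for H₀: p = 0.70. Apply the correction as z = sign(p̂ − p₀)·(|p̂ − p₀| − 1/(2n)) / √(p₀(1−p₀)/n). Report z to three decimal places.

z = 3.892

The sample proportion is 1581/2140 = 0.73879. p̂ − p₀ = 0.038785.
1/(2n) = 0.000234.
Corrected numerator: |0.038785| − 0.000234 = 0.038551.
SE₀ = √(0.70·0.30/2140) = 0.009906.
z = (+)0.038551/0.009906 = 3.892.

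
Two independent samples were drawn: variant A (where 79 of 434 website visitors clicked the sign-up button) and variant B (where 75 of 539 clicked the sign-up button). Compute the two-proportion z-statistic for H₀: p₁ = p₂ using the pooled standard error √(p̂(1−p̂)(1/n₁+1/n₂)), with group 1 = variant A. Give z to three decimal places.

z = 1.822

Sample proportions: p̂₁ = 79/434 = 0.18203 and p̂₂ = 75/539 = 0.13915.
Pooling: p̂ = 154/973 = 0.15827.
Pooled SE = √[0.1332229·0.00415944] ≈ 0.023540.
z = (p̂₁ − p̂₂)/SE = (0.18203 − 0.13915)/0.023540 = 0.04288/0.023540 = 1.822.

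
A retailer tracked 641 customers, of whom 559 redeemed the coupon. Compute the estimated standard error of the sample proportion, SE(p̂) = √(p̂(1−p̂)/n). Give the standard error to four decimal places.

SE = 0.0132

The sample proportion is 559/641 = 0.87207.
p̂(1−p̂) = 0.111564.
SE = √(0.111564/641) = 0.0132.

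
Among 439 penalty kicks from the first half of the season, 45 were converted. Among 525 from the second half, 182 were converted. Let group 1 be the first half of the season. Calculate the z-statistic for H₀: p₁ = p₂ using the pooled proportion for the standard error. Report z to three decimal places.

z = -8.898

p̂₁ = 45/439 = 0.10251, p̂₂ = 182/525 = 0.34667.
Pooling: p̂ = 227/964 = 0.23548.
Pooled SE = √[0.1800277·0.00418267] ≈ 0.027441.
z = -0.24416/0.027441 = -8.898.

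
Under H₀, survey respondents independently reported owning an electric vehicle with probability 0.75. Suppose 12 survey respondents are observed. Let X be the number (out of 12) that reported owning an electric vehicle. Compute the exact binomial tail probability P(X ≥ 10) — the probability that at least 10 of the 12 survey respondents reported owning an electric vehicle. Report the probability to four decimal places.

P = 0.3907

X ~ Binomial(n=12, p=0.75).
P(X ≥ 10) = C(12,10)·0.75^10·0.25^2 + C(12,11)·0.75^11·0.25^1 + C(12,12)·0.75^12·0.25^0.
= 0.232293 + 0.126705 + 0.031676 = 0.3907.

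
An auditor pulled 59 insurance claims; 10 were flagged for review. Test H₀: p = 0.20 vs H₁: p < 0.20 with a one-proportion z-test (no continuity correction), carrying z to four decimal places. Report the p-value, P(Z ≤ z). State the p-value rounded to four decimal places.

p̂ = 10/59 = 0.16949.
Under H₀, SE = √(p₀(1−p₀)/n) = √(0.20·0.80/59) = √0.002711864 = 0.052076.
z = (p̂ − p₀)/SE = (10/59 − 0.20)/0.052076 ≈ -0.5859.
p-value = P(Z ≤ z) with z = -0.5859 → 0.2790.

p-value = 0.2790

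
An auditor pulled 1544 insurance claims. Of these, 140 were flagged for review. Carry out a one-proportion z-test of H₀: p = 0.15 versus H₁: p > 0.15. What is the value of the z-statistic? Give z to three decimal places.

z = -6.529

The sample proportion is 140/1544 = 0.09067.
Under H₀, SE = √(p₀(1−p₀)/n) = √(0.15·0.85/1544) = √0.000082578 = 0.009087.
Test statistic: z = -0.05933/0.009087 = -6.529.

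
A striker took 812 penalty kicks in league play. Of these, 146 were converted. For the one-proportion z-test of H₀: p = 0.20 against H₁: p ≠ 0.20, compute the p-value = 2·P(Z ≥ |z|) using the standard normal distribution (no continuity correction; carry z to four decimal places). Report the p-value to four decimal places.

p-value = 0.1502

With x = 146 successes in n = 812, p̂ = 0.17980.
Under H₀, SE = √(p₀(1−p₀)/n) = √(0.20·0.80/812) = √0.000197044 = 0.014037.
z = (p̂ − p₀)/SE = (146/812 − 0.20)/0.014037 ≈ -1.4388.
From the standard normal, 2·P(Z ≥ |z|) = 0.1502.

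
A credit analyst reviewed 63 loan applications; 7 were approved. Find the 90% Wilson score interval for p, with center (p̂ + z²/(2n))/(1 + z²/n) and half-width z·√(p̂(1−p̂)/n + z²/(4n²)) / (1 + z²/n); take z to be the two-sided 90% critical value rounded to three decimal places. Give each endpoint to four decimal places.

p̂ = 7/63 = 0.11111; z = 1.645, so z² = 2.706025.
Denominator 1 + z²/n = 1 + 2.706025/63 = 1.042953.
Center = (0.11111 + 0.021476)/1.042953 = 0.12713.
Radicand: p̂(1−p̂)/n + z²/(4n²) = 0.001567705 + 0.000170448 = 0.001738153.
Half-width = 1.645·√0.001738153/1.042953 = 0.06576.
Interval: 0.12713 ± 0.06576 → (0.0614, 0.1929).

(0.0614, 0.1929)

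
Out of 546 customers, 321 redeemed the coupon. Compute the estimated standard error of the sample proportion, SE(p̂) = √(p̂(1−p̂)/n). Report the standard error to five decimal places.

Sample proportion p̂ = 321/546 = 0.58791.
p̂(1−p̂) = 0.242272.
SE = √(0.242272/546) = 0.02106.

SE = 0.02106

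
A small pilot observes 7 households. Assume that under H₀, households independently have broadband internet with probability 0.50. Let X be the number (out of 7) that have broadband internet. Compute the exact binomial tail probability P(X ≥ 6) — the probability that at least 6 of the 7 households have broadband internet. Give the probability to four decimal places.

P = 0.0625

X is binomial with n = 7 and p = 0.50.
P(X ≥ 6) = C(7,6)·0.50^6·0.50^1 + C(7,7)·0.50^7·0.50^0.
= 0.054688 + 0.007812 = 0.0625.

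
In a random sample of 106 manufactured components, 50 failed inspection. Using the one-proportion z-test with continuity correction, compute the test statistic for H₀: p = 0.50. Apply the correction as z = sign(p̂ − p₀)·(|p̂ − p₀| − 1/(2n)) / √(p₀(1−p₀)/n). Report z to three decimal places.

Sample proportion p̂ = 50/106 = 0.47170. p̂ − p₀ = -0.028302.
Continuity correction 1/(2n) = 1/212 = 0.004717.
Corrected numerator: |-0.028302| − 0.004717 = 0.023585.
Null standard error: √(0.50·0.50/106) = √0.002358491 = 0.048564.
z = −0.023585/0.048564 = -0.486.

z = -0.486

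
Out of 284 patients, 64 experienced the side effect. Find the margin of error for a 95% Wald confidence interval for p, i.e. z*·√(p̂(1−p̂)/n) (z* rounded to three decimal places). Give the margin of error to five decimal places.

The sample proportion is 64/284 = 0.22535.
SE = √(p̂(1−p̂)/n) = √(0.174569/284) = 0.024793.
The 95% critical value is z* = 1.960.
ME = 1.960·0.024793 = 0.04859.

ME = 0.04859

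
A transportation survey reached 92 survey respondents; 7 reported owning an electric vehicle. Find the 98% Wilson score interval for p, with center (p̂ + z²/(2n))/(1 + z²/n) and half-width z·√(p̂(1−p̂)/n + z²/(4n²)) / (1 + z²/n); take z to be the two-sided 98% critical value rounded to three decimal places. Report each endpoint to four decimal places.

p̂ = 7/92 = 0.07609; z = 2.326, so z² = 5.410276.
Denominator 1 + z²/n = 1 + 5.410276/92 = 1.058807.
Adjusted center: (0.07609 + z²/(2n))/1.058807 = 0.09963.
Radicand: p̂(1−p̂)/n + z²/(4n²) = 0.000764106 + 0.000159803 = 0.000923909.
Half-width = z·√(radicand)/denom = 2.326·0.030396/1.058807 = 0.06677.
Interval: 0.09963 ± 0.06677 → (0.0329, 0.1664).

(0.0329, 0.1664)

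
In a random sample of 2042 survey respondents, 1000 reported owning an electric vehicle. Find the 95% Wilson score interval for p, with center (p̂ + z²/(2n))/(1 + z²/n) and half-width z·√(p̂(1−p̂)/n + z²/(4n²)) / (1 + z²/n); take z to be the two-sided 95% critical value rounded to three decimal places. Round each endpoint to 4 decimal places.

(0.4681, 0.5114)

Here p̂ = 1000/2042 = 0.48972 and z = 1.960 (z² = 3.841600).
Denominator 1 + z²/n = 1 + 3.841600/2042 = 1.001881.
Center = (0.48972 + 0.000941)/1.001881 = 0.48974.
Radicand: p̂(1−p̂)/n + z²/(4n²) = 0.000122377 + 0.000000230 = 0.000122607.
Half-width = z·√(radicand)/denom = 1.960·0.011073/1.001881 = 0.02166.
So the interval runs from 0.4681 to 0.5114.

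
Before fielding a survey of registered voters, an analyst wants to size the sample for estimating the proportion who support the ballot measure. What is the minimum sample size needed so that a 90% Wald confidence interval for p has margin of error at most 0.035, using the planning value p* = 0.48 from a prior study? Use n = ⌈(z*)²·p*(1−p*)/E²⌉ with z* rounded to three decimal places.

For 90% confidence, z* = 1.645.
p*(1−p*) = 0.2496.
Required n before rounding: 2.706025 × 0.2496 / 0.035² = 551.366.
⌈551.366⌉ = 552.

n = 552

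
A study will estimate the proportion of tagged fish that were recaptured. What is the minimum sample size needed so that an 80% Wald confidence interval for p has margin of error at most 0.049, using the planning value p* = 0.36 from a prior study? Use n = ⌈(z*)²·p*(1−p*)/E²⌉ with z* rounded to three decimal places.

n = 158

The 80% critical value is z* = 1.282.
p*(1−p*) = 0.36·0.64 = 0.2304.
Required n before rounding: 1.643524 × 0.2304 / 0.049² = 157.713.
Rounding up, n = 158.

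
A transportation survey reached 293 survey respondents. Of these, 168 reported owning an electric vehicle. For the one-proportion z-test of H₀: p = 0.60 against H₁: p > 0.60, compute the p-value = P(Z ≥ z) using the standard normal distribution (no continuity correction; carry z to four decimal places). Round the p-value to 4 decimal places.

The sample proportion is 168/293 = 0.57338.
Under H₀, SE = √(p₀(1−p₀)/n) = √(0.60·0.40/293) = √0.000819113 = 0.028620.
z = (p̂ − p₀)/SE = (168/293 − 0.60)/0.028620 ≈ -0.9302.
From the standard normal, P(Z ≥ z) = 0.8239.

p-value = 0.8239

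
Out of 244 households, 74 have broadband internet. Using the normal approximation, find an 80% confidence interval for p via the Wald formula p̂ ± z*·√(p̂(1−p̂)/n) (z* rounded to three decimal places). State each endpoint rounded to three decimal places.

Sample proportion p̂ = 74/244 = 0.30328.
Standard error of p̂: √(0.211301/244) = √0.000865987 = 0.029428.
The 80% critical value is z* = 1.282.
Margin of error: 1.282 × 0.029428 = 0.03773.
Interval: 0.30328 ± 0.03773 → (0.266, 0.341).

(0.266, 0.341)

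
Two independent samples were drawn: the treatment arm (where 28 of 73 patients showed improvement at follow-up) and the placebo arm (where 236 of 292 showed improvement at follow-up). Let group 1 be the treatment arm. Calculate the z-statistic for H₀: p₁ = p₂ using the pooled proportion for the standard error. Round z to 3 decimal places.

z = -7.254

p̂₁ = 28/73 = 0.38356, p̂₂ = 236/292 = 0.80822.
Pooled p̂ = (28+236)/(73+292) = 264/365 = 0.72329.
SE = √[p̂(1−p̂)(1/n₁+1/n₂)] = √[0.72329·0.27671·(1/73+1/292)] ≈ 0.058541.
z = -0.42466/0.058541 = -7.254.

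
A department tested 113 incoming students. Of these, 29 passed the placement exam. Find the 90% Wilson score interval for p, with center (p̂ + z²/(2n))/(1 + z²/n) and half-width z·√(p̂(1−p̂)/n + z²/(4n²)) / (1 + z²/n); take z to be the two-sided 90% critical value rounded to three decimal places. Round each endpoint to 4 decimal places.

(0.1953, 0.3294)

p̂ = 29/113 = 0.25664; z = 1.645, so z² = 2.706025.
1 + z²/n = 1.023947.
Center = (0.25664 + 0.011974)/1.023947 = 0.26233.
Radicand: p̂(1−p̂)/n + z²/(4n²) = 0.001688270 + 0.000052980 = 0.001741250.
Half-width = 1.645·√0.001741250/1.023947 = 0.06704.
So the interval runs from 0.1953 to 0.3294.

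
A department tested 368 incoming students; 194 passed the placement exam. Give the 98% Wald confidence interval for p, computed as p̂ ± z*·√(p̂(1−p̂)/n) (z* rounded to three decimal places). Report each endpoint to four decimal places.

(0.4666, 0.5877)

With x = 194 successes in n = 368, p̂ = 0.52717.
Standard error of p̂: √(0.249262/368) = √0.000677341 = 0.026026.
The 98% critical value is z* = 2.326.
Margin of error: 2.326 × 0.026026 = 0.06054.
Interval: 0.52717 ± 0.06054 → (0.4666, 0.5877).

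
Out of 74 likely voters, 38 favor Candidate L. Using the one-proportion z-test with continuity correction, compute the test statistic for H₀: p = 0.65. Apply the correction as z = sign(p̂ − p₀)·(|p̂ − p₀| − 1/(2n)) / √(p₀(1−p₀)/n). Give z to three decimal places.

z = -2.340

With x = 38 successes in n = 74, p̂ = 0.51351. p̂ − p₀ = -0.136486.
1/(2n) = 0.006757.
Corrected numerator: |-0.136486| − 0.006757 = 0.129729.
Under H₀, SE = √(p₀(1−p₀)/n) = √(0.65·0.35/74) = √0.003074324 = 0.055447.
z = (−)0.129729/0.055447 = -2.340.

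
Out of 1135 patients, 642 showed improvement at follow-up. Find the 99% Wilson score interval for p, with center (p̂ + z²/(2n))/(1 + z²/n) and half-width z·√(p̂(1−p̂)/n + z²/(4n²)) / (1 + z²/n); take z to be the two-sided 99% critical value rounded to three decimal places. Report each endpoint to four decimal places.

p̂ = 642/1135 = 0.56564; z = 2.576, so z² = 6.635776.
1 + z²/n = 1.005846.
Adjusted center: (0.56564 + z²/(2n))/1.005846 = 0.56526.
Radicand: p̂(1−p̂)/n + z²/(4n²) = 0.000216468 + 0.000001288 = 0.000217756.
Half-width = 2.576·√0.000217756/1.005846 = 0.03779.
So the interval runs from 0.5275 to 0.6030.

(0.5275, 0.6030)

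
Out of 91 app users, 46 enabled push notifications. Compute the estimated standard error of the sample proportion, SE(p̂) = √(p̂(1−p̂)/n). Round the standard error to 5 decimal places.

The sample proportion is 46/91 = 0.50549.
p̂(1−p̂) = 0.50549·0.49451 = 0.249970.
SE = √(0.249970/91) = 0.05241.

SE = 0.05241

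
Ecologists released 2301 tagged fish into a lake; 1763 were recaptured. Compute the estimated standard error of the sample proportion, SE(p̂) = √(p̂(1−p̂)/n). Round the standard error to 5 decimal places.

SE = 0.00882

Sample proportion p̂ = 1763/2301 = 0.76619.
p̂(1−p̂) = 0.76619·0.23381 = 0.179143.
SE = √(0.179143/2301) = √0.000077854 = 0.00882.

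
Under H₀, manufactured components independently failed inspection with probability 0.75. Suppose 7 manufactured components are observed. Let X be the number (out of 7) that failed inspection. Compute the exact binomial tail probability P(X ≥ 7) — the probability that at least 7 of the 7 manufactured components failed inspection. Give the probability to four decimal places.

X ~ Binomial(n=7, p=0.75).
P(X ≥ 7) = C(7,7)·0.75^7·0.25^0.
= 0.133484 = 0.1335.

P = 0.1335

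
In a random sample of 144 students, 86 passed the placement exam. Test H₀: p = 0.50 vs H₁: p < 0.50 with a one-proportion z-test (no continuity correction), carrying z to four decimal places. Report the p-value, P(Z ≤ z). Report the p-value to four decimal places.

With x = 86 successes in n = 144, p̂ = 0.59722.
SE₀ = √(0.50·0.50/144) = 0.041667.
Test statistic (full precision, shown to 4 dp): z = (86/144 − 0.50)/SE₀ ≈ 2.3333.
From the standard normal, P(Z ≤ z) = 0.9902.

p-value = 0.9902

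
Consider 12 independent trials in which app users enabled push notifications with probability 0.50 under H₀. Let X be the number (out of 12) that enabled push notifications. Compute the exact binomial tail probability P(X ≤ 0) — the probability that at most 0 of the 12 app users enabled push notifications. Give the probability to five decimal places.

X is binomial with n = 12 and p = 0.50.
P(X ≤ 0) = C(12,0)·0.50^0·0.50^12.
= 0.000244 = 0.00024.

P = 0.00024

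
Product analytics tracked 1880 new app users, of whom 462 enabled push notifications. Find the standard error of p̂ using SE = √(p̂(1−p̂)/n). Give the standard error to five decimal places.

The sample proportion is 462/1880 = 0.24574.
p̂(1−p̂) = 0.185352.
Dividing by n and taking the root: √0.000098591 = 0.00993.

SE = 0.00993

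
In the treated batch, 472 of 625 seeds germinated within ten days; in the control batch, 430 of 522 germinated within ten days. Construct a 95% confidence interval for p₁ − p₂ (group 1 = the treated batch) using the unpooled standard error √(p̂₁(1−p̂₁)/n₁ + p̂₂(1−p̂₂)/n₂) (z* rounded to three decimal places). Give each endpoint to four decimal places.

p̂₁ = 0.75520, p̂₂ = 0.82375, so the observed difference is -0.06855.
SE = √(0.000295797 + 0.000278128) = √0.000573925 = 0.023957.
For 95% confidence, z* = 1.960. Margin of error = 0.04696.
So the interval runs from -0.1155 to -0.0216.

(-0.1155, -0.0216)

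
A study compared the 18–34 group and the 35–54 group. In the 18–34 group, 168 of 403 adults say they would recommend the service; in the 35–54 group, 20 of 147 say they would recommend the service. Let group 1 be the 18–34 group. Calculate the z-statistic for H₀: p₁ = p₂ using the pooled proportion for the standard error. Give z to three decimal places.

Sample proportions: p̂₁ = 168/403 = 0.41687 and p̂₂ = 20/147 = 0.13605.
Pooling: p̂ = 188/550 = 0.34182.
Pooled SE = √[0.2249785·0.00928411] ≈ 0.045703.
z = 0.28082/0.045703 = 6.144.

z = 6.144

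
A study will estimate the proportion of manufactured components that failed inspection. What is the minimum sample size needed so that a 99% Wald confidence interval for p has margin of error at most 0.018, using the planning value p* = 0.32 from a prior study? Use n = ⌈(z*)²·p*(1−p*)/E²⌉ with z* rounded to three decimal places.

The 99% critical value is z* = 2.576.
p*(1−p*) = 0.2176.
Required n before rounding: 6.635776 × 0.2176 / 0.018² = 4456.620.
⌈4456.620⌉ = 4457.

n = 4457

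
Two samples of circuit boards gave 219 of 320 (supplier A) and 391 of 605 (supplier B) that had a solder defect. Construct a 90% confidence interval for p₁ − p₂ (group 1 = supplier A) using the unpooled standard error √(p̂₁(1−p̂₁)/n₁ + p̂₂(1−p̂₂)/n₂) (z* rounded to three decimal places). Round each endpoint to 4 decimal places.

(-0.0153, 0.0915)

p̂₁ = 219/320 = 0.68437, p̂₂ = 391/605 = 0.64628; p̂₁ − p̂₂ = 0.03809.
Unpooled SE = √(p̂₁(1−p̂₁)/n₁ + p̂₂(1−p̂₂)/n₂) = √(0.000675018 + 0.000377854) = 0.032448.
For 90% confidence, z* = 1.645. Margin of error = 0.05338.
Interval: 0.03809 ± 0.05338 → (-0.0153, 0.0915).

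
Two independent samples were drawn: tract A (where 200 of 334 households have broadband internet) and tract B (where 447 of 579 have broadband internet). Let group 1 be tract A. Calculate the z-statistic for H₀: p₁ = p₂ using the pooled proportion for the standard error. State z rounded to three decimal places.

p̂₁ = 200/334 = 0.59880, p̂₂ = 447/579 = 0.77202.
Pooled p̂ = (200+447)/(334+579) = 647/913 = 0.70865.
Pooled SE = √[0.2064640·0.00472113] ≈ 0.031221.
z = (p̂₁ − p̂₂)/SE = (0.59880 − 0.77202)/0.031221 = -0.17322/0.031221 = -5.548.

z = -5.548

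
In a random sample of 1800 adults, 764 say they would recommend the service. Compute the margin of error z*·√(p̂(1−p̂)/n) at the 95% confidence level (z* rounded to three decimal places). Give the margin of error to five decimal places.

ME = 0.02283

The sample proportion is 764/1800 = 0.42444.
Standard error of p̂: √(0.244291/1800) = √0.000135717 = 0.011650.
z* = 1.960 at the 95% level.
ME = 1.960·0.011650 = 0.02283.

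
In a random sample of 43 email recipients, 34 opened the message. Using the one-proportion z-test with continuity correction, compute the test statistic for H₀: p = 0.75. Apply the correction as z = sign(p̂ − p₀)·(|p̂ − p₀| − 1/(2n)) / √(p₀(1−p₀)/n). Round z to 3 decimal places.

z = 0.440

With x = 34 successes in n = 43, p̂ = 0.79070. p̂ − p₀ = 0.040698.
Continuity correction 1/(2n) = 1/86 = 0.011628.
Corrected numerator: |0.040698| − 0.011628 = 0.029070.
Under H₀, SE = √(p₀(1−p₀)/n) = √(0.75·0.25/43) = √0.004360465 = 0.066034.
z = (+)0.029070/0.066034 = 0.440.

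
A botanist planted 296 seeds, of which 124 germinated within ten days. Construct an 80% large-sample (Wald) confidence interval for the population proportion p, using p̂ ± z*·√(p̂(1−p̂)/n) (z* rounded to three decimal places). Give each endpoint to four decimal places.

The sample proportion is 124/296 = 0.41892.
SE(p̂) = √(0.41892·0.58108/296) = 0.028677.
For 80% confidence, z* = 1.282.
Margin = 1.282·0.028677 = 0.03676.
So the interval runs from 0.3822 to 0.4557.

(0.3822, 0.4557)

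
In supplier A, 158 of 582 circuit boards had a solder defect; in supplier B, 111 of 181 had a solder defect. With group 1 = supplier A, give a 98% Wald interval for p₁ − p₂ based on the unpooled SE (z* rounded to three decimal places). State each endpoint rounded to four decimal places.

(-0.4363, -0.2473)

p̂₁ = 0.27148, p̂₂ = 0.61326, so the observed difference is -0.34178.
SE = √(0.000339824 + 0.001310344) = √0.001650168 = 0.040622.
z* = 2.326 at the 98% level. Margin = 2.326·0.040622 = 0.09449.
Interval: -0.34178 ± 0.09449 → (-0.4363, -0.2473).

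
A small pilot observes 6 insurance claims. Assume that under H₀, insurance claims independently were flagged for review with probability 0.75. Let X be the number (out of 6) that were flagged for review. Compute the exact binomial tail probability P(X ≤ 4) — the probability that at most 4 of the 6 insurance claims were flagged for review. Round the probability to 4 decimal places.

P = 0.4661

X is binomial with n = 6 and p = 0.75.
P(X ≤ 4) = Σ_{j=0}^{4} C(6,j)·0.75^j·0.25^{6−j}.
= 0.000244 + 0.004395 + 0.032959 + 0.131836 + 0.296631 = 0.4661.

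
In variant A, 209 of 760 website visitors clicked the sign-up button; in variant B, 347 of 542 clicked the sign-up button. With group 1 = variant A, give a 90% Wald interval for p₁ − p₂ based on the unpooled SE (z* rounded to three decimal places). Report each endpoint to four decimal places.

(-0.4083, -0.3221)

p̂₁ = 0.27500, p̂₂ = 0.64022, so the observed difference is -0.36522.
SE = √(0.000262336 + 0.000424978) = √0.000687314 = 0.026217.
The 90% critical value is z* = 1.645. Margin = 1.645·0.026217 = 0.04313.
Interval: -0.36522 ± 0.04313 → (-0.4083, -0.3221).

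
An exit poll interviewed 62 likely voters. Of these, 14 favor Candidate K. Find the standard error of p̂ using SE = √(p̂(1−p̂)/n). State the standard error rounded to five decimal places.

SE = 0.05310

p̂ = 14/62 = 0.22581.
p̂(1−p̂) = 0.22581·0.77419 = 0.174820.
Dividing by n and taking the root: √0.002819677 = 0.05310.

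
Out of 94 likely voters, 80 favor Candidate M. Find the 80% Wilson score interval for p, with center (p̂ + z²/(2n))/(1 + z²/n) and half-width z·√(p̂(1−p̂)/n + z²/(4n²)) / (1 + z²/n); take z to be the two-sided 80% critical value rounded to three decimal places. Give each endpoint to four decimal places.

p̂ = 80/94 = 0.85106; z = 1.282, so z² = 1.643524.
1 + z²/n = 1.017484.
Adjusted center: (0.85106 + z²/(2n))/1.017484 = 0.84503.
Radicand: p̂(1−p̂)/n + z²/(4n²) = 0.001348449 + 0.000046501 = 0.001394950.
Half-width = 1.282·√0.001394950/1.017484 = 0.04706.
Interval: 0.84503 ± 0.04706 → (0.7980, 0.8921).

(0.7980, 0.8921)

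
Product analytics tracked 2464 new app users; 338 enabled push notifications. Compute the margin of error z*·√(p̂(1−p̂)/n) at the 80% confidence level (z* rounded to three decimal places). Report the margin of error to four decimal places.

ME = 0.0089

Sample proportion p̂ = 338/2464 = 0.13718.
SE = √(p̂(1−p̂)/n) = √(0.118358/2464) = 0.006931.
For 80% confidence, z* = 1.282.
So ME = 0.0089.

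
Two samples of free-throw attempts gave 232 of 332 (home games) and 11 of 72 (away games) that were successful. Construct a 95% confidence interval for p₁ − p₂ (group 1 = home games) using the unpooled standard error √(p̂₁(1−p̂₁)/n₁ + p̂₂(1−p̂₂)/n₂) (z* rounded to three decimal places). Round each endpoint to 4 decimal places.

(0.4494, 0.6427)

p̂₁ = 0.69880, p̂₂ = 0.15278, so the observed difference is 0.54602.
Unpooled SE = √(p̂₁(1−p̂₁)/n₁ + p̂₂(1−p̂₂)/n₂) = √(0.000633977 + 0.001797732) = 0.049312.
z* = 1.960 at the 95% level. Margin = 1.960·0.049312 = 0.09665.
CI: 0.54602 ± 0.09665 = (0.4494, 0.6427).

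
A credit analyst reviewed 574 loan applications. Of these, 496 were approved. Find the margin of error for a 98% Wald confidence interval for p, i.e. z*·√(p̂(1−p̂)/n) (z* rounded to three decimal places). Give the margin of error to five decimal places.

ME = 0.03327

Sample proportion p̂ = 496/574 = 0.86411.
SE = √(p̂(1−p̂)/n) = √(0.117423/574) = 0.014303.
z* = 2.326 at the 98% level.
Margin of error = z*·SE = 2.326 × 0.014303 = 0.03327.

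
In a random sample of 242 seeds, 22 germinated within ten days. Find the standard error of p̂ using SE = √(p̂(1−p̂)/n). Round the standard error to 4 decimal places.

SE = 0.0185

p̂ = 22/242 = 0.09091.
p̂(1−p̂) = 0.09091·0.90909 = 0.082645.
Dividing by n and taking the root: √0.000341508 = 0.0185.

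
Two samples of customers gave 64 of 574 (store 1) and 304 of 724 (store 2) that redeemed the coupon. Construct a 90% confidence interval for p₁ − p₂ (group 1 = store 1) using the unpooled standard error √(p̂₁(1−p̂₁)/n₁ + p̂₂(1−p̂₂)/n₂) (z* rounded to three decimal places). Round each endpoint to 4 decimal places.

(-0.3455, -0.2713)

p̂₁ = 64/574 = 0.11150, p̂₂ = 304/724 = 0.41989; p̂₁ − p̂₂ = -0.30839.
SE = √(0.000172590 + 0.000336440) = √0.000509030 = 0.022562.
z* = 1.645 at the 90% level. Margin = 1.645·0.022562 = 0.03711.
Interval: -0.30839 ± 0.03711 → (-0.3455, -0.2713).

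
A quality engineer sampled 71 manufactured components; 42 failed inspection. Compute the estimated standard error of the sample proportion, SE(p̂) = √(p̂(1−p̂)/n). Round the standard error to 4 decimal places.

SE = 0.0583

With x = 42 successes in n = 71, p̂ = 0.59155.
p̂(1−p̂) = 0.59155·0.40845 = 0.241619.
SE = √(0.241619/71) = √0.003403085 = 0.0583.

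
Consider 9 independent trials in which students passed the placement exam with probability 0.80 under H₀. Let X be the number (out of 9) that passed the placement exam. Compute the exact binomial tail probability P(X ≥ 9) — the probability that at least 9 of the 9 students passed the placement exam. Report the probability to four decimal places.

P = 0.1342

X is binomial with n = 9 and p = 0.80.
P(X ≥ 9) = C(9,9)·0.80^9·0.20^0.
= 0.134218 = 0.1342.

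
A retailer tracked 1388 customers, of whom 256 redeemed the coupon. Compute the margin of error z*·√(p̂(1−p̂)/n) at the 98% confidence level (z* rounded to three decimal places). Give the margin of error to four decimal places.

p̂ = 256/1388 = 0.18444.
Standard error of p̂: √(0.150421/1388) = √0.000108372 = 0.010410.
z* = 2.326 at the 98% level.
So ME = 0.0242.

ME = 0.0242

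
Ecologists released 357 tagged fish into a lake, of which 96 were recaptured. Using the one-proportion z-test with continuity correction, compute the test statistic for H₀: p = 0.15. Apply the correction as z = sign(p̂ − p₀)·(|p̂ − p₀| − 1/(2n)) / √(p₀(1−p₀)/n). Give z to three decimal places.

The sample proportion is 96/357 = 0.26891. p̂ − p₀ = 0.118908.
1/(2n) = 0.001401.
Corrected numerator: |0.118908| − 0.001401 = 0.117507.
Null standard error: √(0.15·0.85/357) = √0.000357143 = 0.018898.
z = (+)0.117507/0.018898 = 6.218.

z = 6.218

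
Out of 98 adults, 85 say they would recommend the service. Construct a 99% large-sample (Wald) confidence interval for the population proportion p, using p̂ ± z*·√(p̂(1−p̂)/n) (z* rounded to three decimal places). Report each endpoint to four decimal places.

(0.7791, 0.9556)

Sample proportion p̂ = 85/98 = 0.86735.
SE(p̂) = √(0.86735·0.13265/98) = 0.034264.
For 99% confidence, z* = 2.576.
Margin = 2.576·0.034264 = 0.08826.
So the interval runs from 0.7791 to 0.9556.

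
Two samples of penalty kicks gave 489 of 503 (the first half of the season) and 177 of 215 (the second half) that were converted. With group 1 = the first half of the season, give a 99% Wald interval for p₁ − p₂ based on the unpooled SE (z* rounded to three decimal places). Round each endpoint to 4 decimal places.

(0.0793, 0.2185)

p̂₁ = 489/503 = 0.97217, p̂₂ = 177/215 = 0.82326; p̂₁ − p̂₂ = 0.14891.
Unpooled SE = √(p̂₁(1−p̂₁)/n₁ + p̂₂(1−p̂₂)/n₂) = √(0.000053794 + 0.000676771) = 0.027029.
z* = 2.576 at the 99% level. Margin = 2.576·0.027029 = 0.06963.
So the interval runs from 0.0793 to 0.2185.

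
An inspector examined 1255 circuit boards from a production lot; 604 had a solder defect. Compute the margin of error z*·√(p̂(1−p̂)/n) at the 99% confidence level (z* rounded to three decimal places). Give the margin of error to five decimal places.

With x = 604 successes in n = 1255, p̂ = 0.48127.
SE(p̂) = √(0.48127·0.51873/1255) = 0.014104.
z* = 2.576 at the 99% level.
Margin of error = z*·SE = 2.576 × 0.014104 = 0.03633.

ME = 0.03633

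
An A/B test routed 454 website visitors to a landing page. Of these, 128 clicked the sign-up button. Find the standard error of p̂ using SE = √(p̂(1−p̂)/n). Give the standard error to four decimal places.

SE = 0.0211

The sample proportion is 128/454 = 0.28194.
p̂(1−p̂) = 0.28194·0.71806 = 0.202450.
SE = √(0.202450/454) = 0.0211.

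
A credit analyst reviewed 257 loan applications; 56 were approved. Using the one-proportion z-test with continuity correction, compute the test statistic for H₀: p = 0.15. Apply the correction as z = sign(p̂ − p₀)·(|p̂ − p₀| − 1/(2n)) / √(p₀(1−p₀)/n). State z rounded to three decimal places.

z = 2.961

Sample proportion p̂ = 56/257 = 0.21790. p̂ − p₀ = 0.067899.
Continuity correction 1/(2n) = 1/514 = 0.001946.
Corrected numerator: |0.067899| − 0.001946 = 0.065953.
SE₀ = √(0.15·0.85/257) = 0.022274.
z = (+)0.065953/0.022274 = 2.961.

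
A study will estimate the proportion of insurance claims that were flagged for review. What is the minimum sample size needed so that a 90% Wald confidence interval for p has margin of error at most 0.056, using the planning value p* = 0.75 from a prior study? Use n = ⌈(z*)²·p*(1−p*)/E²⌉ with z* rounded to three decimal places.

n = 162

For 90% confidence, z* = 1.645.
p*(1−p*) = 0.75·0.25 = 0.1875.
Required n before rounding: 2.706025 × 0.1875 / 0.056² = 161.792.
Rounding up, n = 162.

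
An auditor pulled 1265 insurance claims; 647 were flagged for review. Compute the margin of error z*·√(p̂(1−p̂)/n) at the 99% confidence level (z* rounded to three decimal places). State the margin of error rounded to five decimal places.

ME = 0.03620

Sample proportion p̂ = 647/1265 = 0.51146.
Standard error of p̂: √(0.249869/1265) = √0.000197525 = 0.014054.
z* = 2.576 at the 99% level.
So ME = 0.03620.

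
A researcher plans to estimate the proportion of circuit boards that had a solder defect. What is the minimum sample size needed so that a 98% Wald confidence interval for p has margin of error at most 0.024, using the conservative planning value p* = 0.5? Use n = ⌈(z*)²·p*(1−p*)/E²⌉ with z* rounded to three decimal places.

n = 2349

For 98% confidence, z* = 2.326.
p*(1−p*) = 0.2500.
(z*)²·p*(1−p*)/E² = 5.410276·0.2500/0.000576 = 2348.210.
⌈2348.210⌉ = 2349.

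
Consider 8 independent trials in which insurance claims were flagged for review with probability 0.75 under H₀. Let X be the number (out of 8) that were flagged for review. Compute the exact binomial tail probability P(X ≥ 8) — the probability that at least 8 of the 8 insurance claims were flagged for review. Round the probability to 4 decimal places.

X is binomial with n = 8 and p = 0.75.
P(X ≥ 8) = C(8,8)·0.75^8·0.25^0.
= 0.100113 = 0.1001.

P = 0.1001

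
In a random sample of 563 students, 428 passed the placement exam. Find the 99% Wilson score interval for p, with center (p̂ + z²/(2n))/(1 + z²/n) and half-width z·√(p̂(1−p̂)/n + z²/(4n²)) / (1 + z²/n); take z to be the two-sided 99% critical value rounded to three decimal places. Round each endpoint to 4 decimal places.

p̂ = 428/563 = 0.76021; z = 2.576, so z² = 6.635776.
Denominator 1 + z²/n = 1 + 6.635776/563 = 1.011786.
Adjusted center: (0.76021 + z²/(2n))/1.011786 = 0.75718.
Radicand: p̂(1−p̂)/n + z²/(4n²) = 0.000323782 + 0.000005234 = 0.000329016.
Half-width = 2.576·√0.000329016/1.011786 = 0.04618.
Interval: 0.75718 ± 0.04618 → (0.7110, 0.8034).

(0.7110, 0.8034)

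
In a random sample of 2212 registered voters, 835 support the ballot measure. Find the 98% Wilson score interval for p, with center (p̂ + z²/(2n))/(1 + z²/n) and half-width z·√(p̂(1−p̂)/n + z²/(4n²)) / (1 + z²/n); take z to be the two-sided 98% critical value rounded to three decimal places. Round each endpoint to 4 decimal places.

(0.3538, 0.4017)

Here p̂ = 835/2212 = 0.37749 and z = 2.326 (z² = 5.410276).
1 + z²/n = 1.002446.
Adjusted center: (0.37749 + z²/(2n))/1.002446 = 0.37779.
Radicand: p̂(1−p̂)/n + z²/(4n²) = 0.000106234 + 0.000000276 = 0.000106510.
Half-width = z·√(radicand)/denom = 2.326·0.010320/1.002446 = 0.02395.
CI: 0.37779 ± 0.02395 = (0.3538, 0.4017).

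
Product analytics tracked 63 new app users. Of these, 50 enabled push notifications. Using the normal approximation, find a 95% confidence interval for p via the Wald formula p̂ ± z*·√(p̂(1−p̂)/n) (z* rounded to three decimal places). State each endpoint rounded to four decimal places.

Sample proportion p̂ = 50/63 = 0.79365.
SE(p̂) = √(0.79365·0.20635/63) = 0.050985.
z* = 1.960 at the 95% level.
Margin of error: 1.960 × 0.050985 = 0.09993.
So the interval runs from 0.6937 to 0.8936.

(0.6937, 0.8936)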